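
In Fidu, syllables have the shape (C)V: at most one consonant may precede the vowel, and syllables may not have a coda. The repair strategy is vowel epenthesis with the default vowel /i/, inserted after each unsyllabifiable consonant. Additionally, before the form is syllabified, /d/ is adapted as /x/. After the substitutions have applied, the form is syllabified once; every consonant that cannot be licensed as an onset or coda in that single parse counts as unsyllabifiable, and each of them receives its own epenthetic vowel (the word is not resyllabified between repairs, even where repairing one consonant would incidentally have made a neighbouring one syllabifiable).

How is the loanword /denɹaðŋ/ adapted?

Substitution: /d/ → /x/, giving /xenɹaðŋ/.
Syllabifying with onset maximization leaves /n/, /ð/, /ŋ/ stranded (no codas are permitted; onsets are limited to one consonant).
Inserting the epenthetic vowel yields /n/ → /ni/, /ð/ → /ði/, /ŋ/ → /ŋi/.

xeniɹaðiŋi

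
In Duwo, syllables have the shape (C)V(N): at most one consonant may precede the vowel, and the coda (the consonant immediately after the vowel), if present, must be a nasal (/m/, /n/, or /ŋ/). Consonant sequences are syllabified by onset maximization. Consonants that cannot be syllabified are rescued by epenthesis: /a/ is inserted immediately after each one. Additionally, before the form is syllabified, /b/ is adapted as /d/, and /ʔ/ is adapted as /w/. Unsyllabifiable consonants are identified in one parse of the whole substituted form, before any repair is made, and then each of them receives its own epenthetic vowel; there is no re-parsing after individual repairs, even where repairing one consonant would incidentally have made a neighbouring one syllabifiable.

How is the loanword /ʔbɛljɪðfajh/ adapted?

Substitution: /ʔ/ → /w/, /b/ → /d/, giving /wdɛljɪðfajh/.
Under (C)V(N), the unsyllabifiable consonants are /w/, /l/, /ð/, /j/, /h/ (only a nasal (/m/, /n/, or /ŋ/) is licensed in coda position; onsets are limited to one consonant).
Inserting the epenthetic vowel yields /w/ → /wa/, /l/ → /la/, /ð/ → /ða/, /j/ → /ja/, /h/ → /ha/.

wadɛlajɪðafajaha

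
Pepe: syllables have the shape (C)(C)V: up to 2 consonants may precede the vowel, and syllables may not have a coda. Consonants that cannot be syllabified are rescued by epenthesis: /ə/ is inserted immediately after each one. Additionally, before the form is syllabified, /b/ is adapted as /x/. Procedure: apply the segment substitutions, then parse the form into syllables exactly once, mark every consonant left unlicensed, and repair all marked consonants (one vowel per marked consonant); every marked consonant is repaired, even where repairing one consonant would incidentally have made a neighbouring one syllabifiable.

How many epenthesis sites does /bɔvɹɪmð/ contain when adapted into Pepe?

After substitution the input is /xɔvɹɪmð/.
The unsyllabifiable consonants are /m/, /ð/; each receives one epenthetic vowel.

2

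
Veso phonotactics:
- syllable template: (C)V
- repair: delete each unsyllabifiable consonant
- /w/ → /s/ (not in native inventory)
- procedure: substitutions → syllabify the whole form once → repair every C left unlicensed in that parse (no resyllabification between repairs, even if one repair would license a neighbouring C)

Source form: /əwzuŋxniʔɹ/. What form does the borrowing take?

əzuni

Substitution: /w/ → /s/, giving /əszuŋxniʔɹ/.
Syllabifying with onset maximization leaves /s/, /ŋ/, /x/, /ʔ/, /ɹ/ stranded (no codas are permitted; onsets are limited to one consonant).
Each unlicensed consonant is deleted: /s/, /ŋ/, /x/, /ʔ/, /ɹ/.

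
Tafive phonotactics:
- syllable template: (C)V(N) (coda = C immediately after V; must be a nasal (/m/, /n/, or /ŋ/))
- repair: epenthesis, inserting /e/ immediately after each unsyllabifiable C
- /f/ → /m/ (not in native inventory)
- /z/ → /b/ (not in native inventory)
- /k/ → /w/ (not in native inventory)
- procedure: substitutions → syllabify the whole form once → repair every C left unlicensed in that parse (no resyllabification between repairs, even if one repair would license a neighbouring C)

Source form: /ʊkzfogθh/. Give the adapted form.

Substitution: /k/ → /w/, /z/ → /b/, /f/ → /m/, giving /ʊwbmogθh/.
The consonants /w/, /b/, /g/, /θ/, /h/ cannot be parsed into a legal (C)V(N) syllable (only a nasal (/m/, /n/, or /ŋ/) is licensed in coda position; onsets are limited to one consonant).
Inserting the epenthetic vowel yields /w/ → /we/, /b/ → /be/, /g/ → /ge/, /θ/ → /θe/, /h/ → /he/.

ʊwebemogeθehe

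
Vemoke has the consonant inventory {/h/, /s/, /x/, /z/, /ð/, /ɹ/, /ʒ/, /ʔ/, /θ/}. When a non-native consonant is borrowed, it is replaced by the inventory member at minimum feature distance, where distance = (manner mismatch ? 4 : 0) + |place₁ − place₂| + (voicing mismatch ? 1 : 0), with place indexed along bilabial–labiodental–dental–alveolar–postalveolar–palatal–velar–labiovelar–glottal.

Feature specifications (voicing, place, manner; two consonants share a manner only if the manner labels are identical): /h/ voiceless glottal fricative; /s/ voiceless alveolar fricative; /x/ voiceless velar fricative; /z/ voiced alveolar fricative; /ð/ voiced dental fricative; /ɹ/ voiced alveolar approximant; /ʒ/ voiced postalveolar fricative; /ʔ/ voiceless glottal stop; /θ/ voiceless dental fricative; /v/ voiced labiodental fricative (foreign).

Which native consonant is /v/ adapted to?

ð

/ð/ is closest: same manner (fricative), place distance 1 (labiodental→dental), same voicing; total 1. Next closest is /z/ at distance 2.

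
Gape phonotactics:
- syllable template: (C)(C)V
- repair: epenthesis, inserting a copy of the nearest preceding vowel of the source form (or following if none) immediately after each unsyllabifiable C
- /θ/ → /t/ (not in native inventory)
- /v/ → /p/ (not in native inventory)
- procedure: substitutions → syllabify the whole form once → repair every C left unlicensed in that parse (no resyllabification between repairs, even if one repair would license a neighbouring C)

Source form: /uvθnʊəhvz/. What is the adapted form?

Substitution: /v/ → /p/, /θ/ → /t/, giving /uptnʊəhpz/.
The consonants /p/, /h/, /p/, /z/ cannot be parsed into a legal (C)(C)V syllable (no codas are permitted; onsets may contain at most 2 consonants).
Inserting the epenthetic vowel yields /p/ → /pu/, /h/ → /hə/, /p/ → /pə/, /z/ → /zə/.

uputnʊəhəpəzə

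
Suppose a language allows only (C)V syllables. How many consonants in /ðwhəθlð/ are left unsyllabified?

Syllabifying with onset maximization leaves /ð/, /w/, /θ/, /l/, /ð/ stranded (no codas are permitted; onsets are limited to one consonant).

5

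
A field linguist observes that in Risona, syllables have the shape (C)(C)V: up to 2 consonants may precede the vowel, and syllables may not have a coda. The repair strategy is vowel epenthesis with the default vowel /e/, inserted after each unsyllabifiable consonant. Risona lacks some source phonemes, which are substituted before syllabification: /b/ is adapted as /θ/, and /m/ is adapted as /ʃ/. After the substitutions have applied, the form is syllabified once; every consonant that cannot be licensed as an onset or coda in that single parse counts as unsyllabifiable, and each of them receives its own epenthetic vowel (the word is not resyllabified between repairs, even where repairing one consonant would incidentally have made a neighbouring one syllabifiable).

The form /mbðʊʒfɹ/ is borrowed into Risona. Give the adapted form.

ʃeθðʊʒefeɹe

Substitution: /m/ → /ʃ/, /b/ → /θ/, giving /ʃθðʊʒfɹ/.
The consonants /ʃ/, /ʒ/, /f/, /ɹ/ cannot be parsed into a legal (C)(C)V syllable (no codas are permitted; onsets may contain at most 2 consonants).
Each unlicensed consonant becomes the onset of a new syllable: /ʃ/ → /ʃe/, /ʒ/ → /ʒe/, /f/ → /fe/, /ɹ/ → /ɹe/.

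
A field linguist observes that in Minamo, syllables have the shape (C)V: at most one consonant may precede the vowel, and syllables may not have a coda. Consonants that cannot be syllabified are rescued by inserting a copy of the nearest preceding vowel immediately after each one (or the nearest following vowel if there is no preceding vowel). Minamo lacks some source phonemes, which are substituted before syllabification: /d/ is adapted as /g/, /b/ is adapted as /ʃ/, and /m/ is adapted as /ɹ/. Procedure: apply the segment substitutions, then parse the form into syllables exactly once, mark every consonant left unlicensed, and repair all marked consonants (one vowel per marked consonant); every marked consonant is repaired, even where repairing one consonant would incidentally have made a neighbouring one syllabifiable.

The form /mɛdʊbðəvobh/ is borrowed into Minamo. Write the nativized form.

ɹɛgʊʃʊðəvoʃoho

Substitution: /m/ → /ɹ/, /d/ → /g/, /b/ → /ʃ/, giving /ɹɛgʊʃðəvoʃh/.
Syllabifying with onset maximization leaves /ʃ/, /ʃ/, /h/ stranded (no codas are permitted; onsets are limited to one consonant).
Inserting the epenthetic vowel yields /ʃ/ → /ʃʊ/, /ʃ/ → /ʃo/, /h/ → /ho/.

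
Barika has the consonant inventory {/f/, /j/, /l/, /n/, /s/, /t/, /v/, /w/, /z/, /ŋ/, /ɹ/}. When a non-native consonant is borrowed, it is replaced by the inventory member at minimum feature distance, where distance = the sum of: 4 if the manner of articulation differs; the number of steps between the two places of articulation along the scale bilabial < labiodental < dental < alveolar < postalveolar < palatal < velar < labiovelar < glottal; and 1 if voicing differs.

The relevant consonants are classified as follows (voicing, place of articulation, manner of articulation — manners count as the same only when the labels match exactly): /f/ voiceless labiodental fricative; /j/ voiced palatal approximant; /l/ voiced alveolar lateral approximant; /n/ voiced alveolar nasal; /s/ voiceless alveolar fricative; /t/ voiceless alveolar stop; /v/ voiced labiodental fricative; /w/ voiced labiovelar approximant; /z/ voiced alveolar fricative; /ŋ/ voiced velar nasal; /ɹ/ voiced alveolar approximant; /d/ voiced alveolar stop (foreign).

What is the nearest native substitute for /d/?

/t/ is closest: same manner (stop), place distance 0 (alveolar→alveolar), voicing differs (+1); total 1. Next closest is /l/ at distance 4.

t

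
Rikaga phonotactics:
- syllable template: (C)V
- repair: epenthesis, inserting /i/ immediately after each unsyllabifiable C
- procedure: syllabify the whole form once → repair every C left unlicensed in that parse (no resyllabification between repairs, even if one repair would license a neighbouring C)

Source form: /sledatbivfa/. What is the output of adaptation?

The consonants /s/, /t/, /v/ cannot be parsed into a legal (C)V syllable (no codas are permitted; onsets are limited to one consonant).
Epenthesis after each stranded consonant: /s/ → /si/, /t/ → /ti/, /v/ → /vi/.

siledatibivifa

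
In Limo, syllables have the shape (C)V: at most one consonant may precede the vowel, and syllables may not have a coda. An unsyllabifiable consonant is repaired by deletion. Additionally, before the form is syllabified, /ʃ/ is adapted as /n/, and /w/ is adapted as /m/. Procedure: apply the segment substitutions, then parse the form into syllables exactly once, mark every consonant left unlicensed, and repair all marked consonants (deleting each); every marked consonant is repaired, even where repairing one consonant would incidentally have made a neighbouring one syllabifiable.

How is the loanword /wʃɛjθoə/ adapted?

Substitution: /w/ → /m/, /ʃ/ → /n/, giving /mnɛjθoə/.
Syllabifying with onset maximization leaves /m/, /j/ stranded (no codas are permitted; onsets are limited to one consonant).
Deleting the stranded consonants removes /m/, /j/.

nɛθoə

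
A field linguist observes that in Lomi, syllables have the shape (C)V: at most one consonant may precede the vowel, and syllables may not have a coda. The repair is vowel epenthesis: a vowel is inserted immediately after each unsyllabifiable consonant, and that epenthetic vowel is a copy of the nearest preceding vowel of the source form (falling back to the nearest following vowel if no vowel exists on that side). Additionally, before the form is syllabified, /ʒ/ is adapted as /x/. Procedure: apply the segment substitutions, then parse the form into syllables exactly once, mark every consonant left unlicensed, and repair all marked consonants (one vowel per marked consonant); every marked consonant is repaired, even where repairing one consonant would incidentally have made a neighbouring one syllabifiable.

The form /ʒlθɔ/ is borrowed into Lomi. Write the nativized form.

xɔlɔθɔ

Substitution: /ʒ/ → /x/, giving /xlθɔ/.
Syllabifying with onset maximization leaves /x/, /l/ stranded (no codas are permitted; onsets are limited to one consonant).
Epenthesis after each stranded consonant: /x/ → /xɔ/, /l/ → /lɔ/.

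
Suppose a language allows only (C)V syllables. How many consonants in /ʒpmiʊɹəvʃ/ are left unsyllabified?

The consonants /ʒ/, /p/, /v/, /ʃ/ cannot be parsed into a legal (C)V syllable (no codas are permitted; onsets are limited to one consonant).

4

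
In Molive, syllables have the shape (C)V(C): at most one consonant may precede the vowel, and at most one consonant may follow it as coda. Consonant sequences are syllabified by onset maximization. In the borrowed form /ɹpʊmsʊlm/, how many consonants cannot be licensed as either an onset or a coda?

Under (C)V(C), the unsyllabifiable consonants are /ɹ/, /m/ (at most one coda consonant is licensed; onsets are limited to one consonant).

2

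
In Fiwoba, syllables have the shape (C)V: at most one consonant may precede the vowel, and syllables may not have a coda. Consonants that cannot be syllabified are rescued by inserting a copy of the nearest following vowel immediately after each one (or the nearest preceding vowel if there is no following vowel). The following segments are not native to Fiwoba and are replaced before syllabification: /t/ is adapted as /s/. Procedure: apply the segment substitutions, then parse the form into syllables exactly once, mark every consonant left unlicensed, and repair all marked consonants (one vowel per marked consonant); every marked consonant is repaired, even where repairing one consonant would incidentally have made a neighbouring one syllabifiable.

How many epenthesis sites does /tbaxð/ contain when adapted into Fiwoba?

After substitution the input is /sbaxð/.
The unsyllabifiable consonants are /s/, /x/, /ð/; each receives one epenthetic vowel.

3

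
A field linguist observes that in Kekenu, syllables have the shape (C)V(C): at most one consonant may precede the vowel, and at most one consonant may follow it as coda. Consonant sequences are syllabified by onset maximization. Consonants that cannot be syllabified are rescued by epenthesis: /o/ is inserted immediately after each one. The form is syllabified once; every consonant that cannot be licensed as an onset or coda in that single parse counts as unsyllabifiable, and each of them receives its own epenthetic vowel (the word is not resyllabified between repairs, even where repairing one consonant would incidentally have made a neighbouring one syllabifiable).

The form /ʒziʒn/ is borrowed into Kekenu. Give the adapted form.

ʒoziʒno

Under (C)V(C), the unsyllabifiable consonants are /ʒ/, /n/ (at most one coda consonant is licensed; onsets are limited to one consonant).
Each unlicensed consonant becomes the onset of a new syllable: /ʒ/ → /ʒo/, /n/ → /no/.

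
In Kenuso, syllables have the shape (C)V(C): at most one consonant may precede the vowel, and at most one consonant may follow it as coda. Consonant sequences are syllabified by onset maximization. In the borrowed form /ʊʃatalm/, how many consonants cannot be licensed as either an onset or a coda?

1

Under (C)V(C), the unsyllabifiable consonants are /m/ (at most one coda consonant is licensed; onsets are limited to one consonant).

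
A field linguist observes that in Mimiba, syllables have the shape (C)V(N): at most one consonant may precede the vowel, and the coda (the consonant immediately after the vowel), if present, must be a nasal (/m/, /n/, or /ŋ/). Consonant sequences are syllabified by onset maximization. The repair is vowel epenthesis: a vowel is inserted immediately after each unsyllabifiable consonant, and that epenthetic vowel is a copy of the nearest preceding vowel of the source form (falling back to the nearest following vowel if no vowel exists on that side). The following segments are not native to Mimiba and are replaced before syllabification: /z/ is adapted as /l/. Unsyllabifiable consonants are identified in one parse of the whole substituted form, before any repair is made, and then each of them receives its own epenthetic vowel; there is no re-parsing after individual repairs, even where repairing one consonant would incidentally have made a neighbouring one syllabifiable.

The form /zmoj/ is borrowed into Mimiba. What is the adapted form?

lomojo

Substitution: /z/ → /l/, giving /lmoj/.
Under (C)V(N), the unsyllabifiable consonants are /l/, /j/ (only a nasal (/m/, /n/, or /ŋ/) is licensed in coda position; onsets are limited to one consonant).
Each unlicensed consonant becomes the onset of a new syllable: /l/ → /lo/, /j/ → /jo/.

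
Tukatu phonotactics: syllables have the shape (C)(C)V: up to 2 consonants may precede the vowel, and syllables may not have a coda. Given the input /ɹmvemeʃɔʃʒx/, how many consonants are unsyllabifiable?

Syllabifying with onset maximization leaves /ɹ/, /ʃ/, /ʒ/, /x/ stranded (no codas are permitted; onsets may contain at most 2 consonants).

4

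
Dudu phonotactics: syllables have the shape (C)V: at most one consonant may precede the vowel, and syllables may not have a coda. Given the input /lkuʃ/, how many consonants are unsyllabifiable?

2

Syllabifying with onset maximization leaves /l/, /ʃ/ stranded (no codas are permitted; onsets are limited to one consonant).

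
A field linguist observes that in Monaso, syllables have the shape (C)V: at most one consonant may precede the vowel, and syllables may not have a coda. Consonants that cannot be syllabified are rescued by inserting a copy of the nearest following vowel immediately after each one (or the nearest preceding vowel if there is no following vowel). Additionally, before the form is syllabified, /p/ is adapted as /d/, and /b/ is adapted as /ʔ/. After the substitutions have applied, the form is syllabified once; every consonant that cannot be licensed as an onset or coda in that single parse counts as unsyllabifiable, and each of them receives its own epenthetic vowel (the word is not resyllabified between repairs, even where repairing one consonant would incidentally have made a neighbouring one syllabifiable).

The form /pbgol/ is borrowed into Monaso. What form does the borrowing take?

Substitution: /p/ → /d/, /b/ → /ʔ/, giving /dʔgol/.
Under (C)V, the unsyllabifiable consonants are /d/, /ʔ/, /l/ (no codas are permitted; onsets are limited to one consonant).
Epenthesis after each stranded consonant: /d/ → /do/, /ʔ/ → /ʔo/, /l/ → /lo/.

doʔogolo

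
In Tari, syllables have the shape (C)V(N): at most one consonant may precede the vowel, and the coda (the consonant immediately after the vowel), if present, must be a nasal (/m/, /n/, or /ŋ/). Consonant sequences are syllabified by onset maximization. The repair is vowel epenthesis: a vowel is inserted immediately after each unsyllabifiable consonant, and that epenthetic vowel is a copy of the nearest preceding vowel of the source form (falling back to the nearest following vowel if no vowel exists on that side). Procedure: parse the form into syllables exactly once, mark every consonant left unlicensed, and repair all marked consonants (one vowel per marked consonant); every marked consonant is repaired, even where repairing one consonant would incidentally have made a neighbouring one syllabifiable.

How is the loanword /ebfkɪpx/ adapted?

Under (C)V(N), the unsyllabifiable consonants are /b/, /f/, /p/, /x/ (only a nasal (/m/, /n/, or /ŋ/) is licensed in coda position; onsets are limited to one consonant).
Epenthesis after each stranded consonant: /b/ → /be/, /f/ → /fe/, /p/ → /pɪ/, /x/ → /xɪ/.

ebefekɪpɪxɪ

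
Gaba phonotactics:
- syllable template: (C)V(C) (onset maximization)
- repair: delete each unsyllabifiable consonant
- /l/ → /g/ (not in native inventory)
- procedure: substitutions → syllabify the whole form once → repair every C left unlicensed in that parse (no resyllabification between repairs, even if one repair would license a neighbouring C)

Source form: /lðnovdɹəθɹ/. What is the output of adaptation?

novɹəθ

Substitution: /l/ → /g/, giving /gðnovdɹəθɹ/.
The consonants /g/, /ð/, /d/, /ɹ/ cannot be parsed into a legal (C)V(C) syllable (at most one coda consonant is licensed; onsets are limited to one consonant).
Each unlicensed consonant is deleted: /g/, /ð/, /d/, /ɹ/.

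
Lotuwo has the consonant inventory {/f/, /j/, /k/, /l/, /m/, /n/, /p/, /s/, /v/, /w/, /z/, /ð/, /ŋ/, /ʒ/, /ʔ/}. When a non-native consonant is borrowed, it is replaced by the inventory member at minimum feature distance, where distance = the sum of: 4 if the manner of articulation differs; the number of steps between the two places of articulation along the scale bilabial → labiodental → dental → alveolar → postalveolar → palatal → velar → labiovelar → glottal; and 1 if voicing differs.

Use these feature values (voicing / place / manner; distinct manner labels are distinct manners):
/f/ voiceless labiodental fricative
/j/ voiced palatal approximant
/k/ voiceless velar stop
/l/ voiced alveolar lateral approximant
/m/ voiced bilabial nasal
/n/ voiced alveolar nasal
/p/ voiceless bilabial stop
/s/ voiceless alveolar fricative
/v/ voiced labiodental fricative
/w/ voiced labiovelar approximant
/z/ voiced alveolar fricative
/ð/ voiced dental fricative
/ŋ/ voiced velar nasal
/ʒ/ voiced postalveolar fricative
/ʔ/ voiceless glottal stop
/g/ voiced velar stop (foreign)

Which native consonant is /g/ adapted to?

/k/ is closest: same manner (stop), place distance 0 (velar→velar), voicing differs (+1); total 1. Next closest is /ʔ/ at distance 3.

k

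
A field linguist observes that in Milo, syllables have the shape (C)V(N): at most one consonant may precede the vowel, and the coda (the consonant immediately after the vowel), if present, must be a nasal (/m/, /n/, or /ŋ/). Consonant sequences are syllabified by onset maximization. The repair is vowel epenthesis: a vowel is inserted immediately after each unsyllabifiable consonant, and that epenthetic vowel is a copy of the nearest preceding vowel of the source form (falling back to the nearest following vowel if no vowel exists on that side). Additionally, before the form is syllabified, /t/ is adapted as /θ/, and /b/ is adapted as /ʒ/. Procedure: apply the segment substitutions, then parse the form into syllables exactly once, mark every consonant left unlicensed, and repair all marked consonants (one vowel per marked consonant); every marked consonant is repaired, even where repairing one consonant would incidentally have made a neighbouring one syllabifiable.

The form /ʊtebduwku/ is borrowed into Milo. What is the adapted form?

ʊθeʒeduwuku

Substitution: /t/ → /θ/, /b/ → /ʒ/, giving /ʊθeʒduwku/.
Syllabifying with onset maximization leaves /ʒ/, /w/ stranded (only a nasal (/m/, /n/, or /ŋ/) is licensed in coda position; onsets are limited to one consonant).
Each unlicensed consonant becomes the onset of a new syllable: /ʒ/ → /ʒe/, /w/ → /wu/.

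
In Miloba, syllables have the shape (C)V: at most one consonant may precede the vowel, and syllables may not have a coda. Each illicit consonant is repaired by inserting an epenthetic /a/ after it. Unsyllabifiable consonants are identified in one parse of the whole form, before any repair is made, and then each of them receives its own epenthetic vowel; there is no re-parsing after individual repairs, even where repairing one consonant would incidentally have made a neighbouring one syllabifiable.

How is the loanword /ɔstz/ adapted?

Syllabifying with onset maximization leaves /s/, /t/, /z/ stranded (no codas are permitted; onsets are limited to one consonant).
Inserting the epenthetic vowel yields /s/ → /sa/, /t/ → /ta/, /z/ → /za/.

ɔsataza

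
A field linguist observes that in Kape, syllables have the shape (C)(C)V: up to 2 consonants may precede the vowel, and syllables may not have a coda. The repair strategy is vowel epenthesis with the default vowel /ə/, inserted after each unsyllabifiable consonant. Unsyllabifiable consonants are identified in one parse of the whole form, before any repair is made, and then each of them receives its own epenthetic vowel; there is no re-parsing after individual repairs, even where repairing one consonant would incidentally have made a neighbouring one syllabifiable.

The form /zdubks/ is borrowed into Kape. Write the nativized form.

Syllabifying with onset maximization leaves /b/, /k/, /s/ stranded (no codas are permitted; onsets may contain at most 2 consonants).
Epenthesis after each stranded consonant: /b/ → /bə/, /k/ → /kə/, /s/ → /sə/.

zdubəkəsə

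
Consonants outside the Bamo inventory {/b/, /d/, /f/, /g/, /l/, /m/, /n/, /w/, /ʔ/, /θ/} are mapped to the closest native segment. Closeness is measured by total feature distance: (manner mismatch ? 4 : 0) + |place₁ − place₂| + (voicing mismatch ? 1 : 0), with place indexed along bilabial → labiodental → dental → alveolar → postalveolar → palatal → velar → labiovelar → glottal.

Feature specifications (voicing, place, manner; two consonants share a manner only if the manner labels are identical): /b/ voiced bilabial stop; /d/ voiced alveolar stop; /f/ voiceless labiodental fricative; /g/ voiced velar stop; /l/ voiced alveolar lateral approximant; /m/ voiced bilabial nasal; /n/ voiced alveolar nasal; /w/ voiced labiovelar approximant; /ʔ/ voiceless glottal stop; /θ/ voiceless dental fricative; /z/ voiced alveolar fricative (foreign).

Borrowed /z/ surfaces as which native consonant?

θ

/θ/ is closest: same manner (fricative), place distance 1 (alveolar→dental), voicing differs (+1); total 2. Next closest is /f/ at distance 3.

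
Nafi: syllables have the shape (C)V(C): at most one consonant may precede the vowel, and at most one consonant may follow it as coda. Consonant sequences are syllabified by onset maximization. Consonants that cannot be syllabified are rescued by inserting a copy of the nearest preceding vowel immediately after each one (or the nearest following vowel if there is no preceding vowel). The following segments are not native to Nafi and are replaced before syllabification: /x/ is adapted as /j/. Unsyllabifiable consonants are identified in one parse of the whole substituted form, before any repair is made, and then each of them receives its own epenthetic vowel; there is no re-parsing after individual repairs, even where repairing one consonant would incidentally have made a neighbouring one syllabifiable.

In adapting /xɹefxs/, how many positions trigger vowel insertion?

3

After substitution the input is /jɹefjs/.
The unsyllabifiable consonants are /j/, /j/, /s/; each receives one epenthetic vowel.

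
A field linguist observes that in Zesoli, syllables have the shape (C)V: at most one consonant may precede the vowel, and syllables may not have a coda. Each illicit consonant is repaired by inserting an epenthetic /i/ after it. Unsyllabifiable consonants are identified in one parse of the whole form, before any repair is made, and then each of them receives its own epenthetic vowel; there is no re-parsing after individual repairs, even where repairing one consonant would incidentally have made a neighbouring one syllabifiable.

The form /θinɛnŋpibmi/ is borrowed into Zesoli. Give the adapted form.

Syllabifying with onset maximization leaves /n/, /ŋ/, /b/ stranded (no codas are permitted; onsets are limited to one consonant).
Inserting the epenthetic vowel yields /n/ → /ni/, /ŋ/ → /ŋi/, /b/ → /bi/.

θinɛniŋipibimi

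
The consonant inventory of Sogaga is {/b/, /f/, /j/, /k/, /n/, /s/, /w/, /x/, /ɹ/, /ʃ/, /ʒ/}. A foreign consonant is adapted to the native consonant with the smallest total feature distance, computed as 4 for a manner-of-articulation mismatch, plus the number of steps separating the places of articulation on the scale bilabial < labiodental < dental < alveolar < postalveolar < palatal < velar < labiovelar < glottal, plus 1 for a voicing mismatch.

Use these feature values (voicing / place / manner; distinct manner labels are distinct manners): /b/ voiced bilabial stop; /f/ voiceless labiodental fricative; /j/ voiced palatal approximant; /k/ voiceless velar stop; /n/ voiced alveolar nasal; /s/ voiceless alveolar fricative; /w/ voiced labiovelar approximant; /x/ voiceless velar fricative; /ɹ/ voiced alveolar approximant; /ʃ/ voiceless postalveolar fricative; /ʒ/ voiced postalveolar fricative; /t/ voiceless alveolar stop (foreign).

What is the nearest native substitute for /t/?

k

/k/ is closest: same manner (stop), place distance 3 (alveolar→velar), same voicing; total 3. Next closest is /b/ at distance 4.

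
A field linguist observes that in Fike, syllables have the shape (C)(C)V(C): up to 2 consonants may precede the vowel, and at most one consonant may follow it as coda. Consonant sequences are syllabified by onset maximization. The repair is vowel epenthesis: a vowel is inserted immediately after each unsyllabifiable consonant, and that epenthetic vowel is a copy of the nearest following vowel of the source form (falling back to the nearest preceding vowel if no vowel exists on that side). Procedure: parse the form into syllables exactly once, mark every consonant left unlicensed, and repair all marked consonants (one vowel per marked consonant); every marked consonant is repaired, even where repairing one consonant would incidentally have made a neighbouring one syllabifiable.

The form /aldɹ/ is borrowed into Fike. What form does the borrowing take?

The consonants /d/, /ɹ/ cannot be parsed into a legal (C)(C)V(C) syllable (at most one coda consonant is licensed; onsets may contain at most 2 consonants).
Each unlicensed consonant becomes the onset of a new syllable: /d/ → /da/, /ɹ/ → /ɹa/.

aldaɹa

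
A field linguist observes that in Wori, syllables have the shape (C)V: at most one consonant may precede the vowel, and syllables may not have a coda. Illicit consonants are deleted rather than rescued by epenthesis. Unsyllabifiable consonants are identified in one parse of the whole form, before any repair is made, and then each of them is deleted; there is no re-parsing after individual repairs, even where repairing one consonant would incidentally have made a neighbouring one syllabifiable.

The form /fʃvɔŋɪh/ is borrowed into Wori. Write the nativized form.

Under (C)V, the unsyllabifiable consonants are /f/, /ʃ/, /h/ (no codas are permitted; onsets are limited to one consonant).
Deleting the stranded consonants removes /f/, /ʃ/, /h/.

vɔŋɪ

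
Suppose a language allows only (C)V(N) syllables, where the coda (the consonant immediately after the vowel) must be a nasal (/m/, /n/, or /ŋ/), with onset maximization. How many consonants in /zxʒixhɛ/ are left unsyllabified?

The consonants /z/, /x/, /x/ cannot be parsed into a legal (C)V(N) syllable (only a nasal (/m/, /n/, or /ŋ/) is licensed in coda position; onsets are limited to one consonant).

3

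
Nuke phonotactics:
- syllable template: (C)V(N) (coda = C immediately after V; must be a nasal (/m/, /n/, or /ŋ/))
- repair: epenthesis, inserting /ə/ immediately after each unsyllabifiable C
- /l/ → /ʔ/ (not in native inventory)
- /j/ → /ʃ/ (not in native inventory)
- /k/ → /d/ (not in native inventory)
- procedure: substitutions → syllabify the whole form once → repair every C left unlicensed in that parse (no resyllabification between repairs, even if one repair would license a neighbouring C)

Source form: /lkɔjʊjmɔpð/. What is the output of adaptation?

ʔədɔʃʊʃəmɔpəðə

Substitution: /l/ → /ʔ/, /k/ → /d/, /j/ → /ʃ/, giving /ʔdɔʃʊʃmɔpð/.
Under (C)V(N), the unsyllabifiable consonants are /ʔ/, /ʃ/, /p/, /ð/ (only a nasal (/m/, /n/, or /ŋ/) is licensed in coda position; onsets are limited to one consonant).
Epenthesis after each stranded consonant: /ʔ/ → /ʔə/, /ʃ/ → /ʃə/, /p/ → /pə/, /ð/ → /ðə/.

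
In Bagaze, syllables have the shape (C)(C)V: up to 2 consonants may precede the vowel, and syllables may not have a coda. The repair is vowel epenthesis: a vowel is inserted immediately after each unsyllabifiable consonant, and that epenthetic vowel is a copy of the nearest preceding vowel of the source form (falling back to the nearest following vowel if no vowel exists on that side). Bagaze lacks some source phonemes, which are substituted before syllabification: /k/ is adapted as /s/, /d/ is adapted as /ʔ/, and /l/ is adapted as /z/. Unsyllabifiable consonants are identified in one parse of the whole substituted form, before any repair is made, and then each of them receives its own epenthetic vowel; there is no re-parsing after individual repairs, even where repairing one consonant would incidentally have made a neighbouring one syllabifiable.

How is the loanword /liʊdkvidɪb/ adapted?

Substitution: /l/ → /z/, /d/ → /ʔ/, /k/ → /s/, giving /ziʊʔsviʔɪb/.
Under (C)(C)V, the unsyllabifiable consonants are /ʔ/, /b/ (no codas are permitted; onsets may contain at most 2 consonants).
Each unlicensed consonant becomes the onset of a new syllable: /ʔ/ → /ʔʊ/, /b/ → /bɪ/.

ziʊʔʊsviʔɪbɪ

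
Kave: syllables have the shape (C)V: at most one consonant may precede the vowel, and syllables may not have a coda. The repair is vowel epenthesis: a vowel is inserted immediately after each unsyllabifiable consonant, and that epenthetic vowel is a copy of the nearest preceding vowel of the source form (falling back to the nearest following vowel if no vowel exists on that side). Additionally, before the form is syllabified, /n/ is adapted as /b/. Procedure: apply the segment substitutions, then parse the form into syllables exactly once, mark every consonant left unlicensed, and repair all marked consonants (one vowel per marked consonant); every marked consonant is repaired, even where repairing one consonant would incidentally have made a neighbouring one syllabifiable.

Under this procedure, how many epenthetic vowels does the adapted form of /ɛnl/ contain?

2

After substitution the input is /ɛbl/.
The unsyllabifiable consonants are /b/, /l/; each receives one epenthetic vowel.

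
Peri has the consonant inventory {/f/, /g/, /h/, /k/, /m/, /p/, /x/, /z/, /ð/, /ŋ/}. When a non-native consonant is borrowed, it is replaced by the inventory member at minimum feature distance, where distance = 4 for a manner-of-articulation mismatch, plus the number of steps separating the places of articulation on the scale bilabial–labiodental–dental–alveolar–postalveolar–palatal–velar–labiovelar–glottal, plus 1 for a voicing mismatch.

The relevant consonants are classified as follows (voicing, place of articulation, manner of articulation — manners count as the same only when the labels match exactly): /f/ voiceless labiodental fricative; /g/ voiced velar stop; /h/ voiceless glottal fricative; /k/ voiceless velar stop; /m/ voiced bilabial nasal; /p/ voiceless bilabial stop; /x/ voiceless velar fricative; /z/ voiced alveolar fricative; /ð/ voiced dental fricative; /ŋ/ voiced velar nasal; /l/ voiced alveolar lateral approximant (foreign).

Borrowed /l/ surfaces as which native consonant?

/z/ is closest: manner differs (lateral approximant→fricative, +4), place distance 0 (alveolar→alveolar), same voicing; total 4. Next closest is /ð/ at distance 5.

z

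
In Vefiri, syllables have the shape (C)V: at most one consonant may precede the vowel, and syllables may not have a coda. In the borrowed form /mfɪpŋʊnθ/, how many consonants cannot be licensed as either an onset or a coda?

The consonants /m/, /p/, /n/, /θ/ cannot be parsed into a legal (C)V syllable (no codas are permitted; onsets are limited to one consonant).

4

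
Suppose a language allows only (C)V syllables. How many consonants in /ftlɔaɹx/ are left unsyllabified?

Under (C)V, the unsyllabifiable consonants are /f/, /t/, /ɹ/, /x/ (no codas are permitted; onsets are limited to one consonant).

4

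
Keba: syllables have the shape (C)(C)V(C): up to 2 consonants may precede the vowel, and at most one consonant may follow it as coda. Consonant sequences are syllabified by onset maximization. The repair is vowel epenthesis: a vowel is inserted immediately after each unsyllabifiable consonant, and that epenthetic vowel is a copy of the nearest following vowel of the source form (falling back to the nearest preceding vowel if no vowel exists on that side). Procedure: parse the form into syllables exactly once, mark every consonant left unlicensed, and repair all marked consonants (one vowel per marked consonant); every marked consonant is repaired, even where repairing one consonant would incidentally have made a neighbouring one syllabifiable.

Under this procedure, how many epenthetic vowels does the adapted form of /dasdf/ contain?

2

The unsyllabifiable consonants are /d/, /f/; each receives one epenthetic vowel.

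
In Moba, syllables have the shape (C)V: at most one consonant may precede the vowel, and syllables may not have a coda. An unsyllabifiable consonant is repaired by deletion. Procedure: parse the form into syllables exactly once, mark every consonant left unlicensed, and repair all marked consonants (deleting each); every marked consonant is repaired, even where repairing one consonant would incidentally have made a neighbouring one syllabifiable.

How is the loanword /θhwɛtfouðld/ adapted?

Under (C)V, the unsyllabifiable consonants are /θ/, /h/, /t/, /ð/, /l/, /d/ (no codas are permitted; onsets are limited to one consonant).
Each unlicensed consonant is deleted: /θ/, /h/, /t/, /ð/, /l/, /d/.

wɛfou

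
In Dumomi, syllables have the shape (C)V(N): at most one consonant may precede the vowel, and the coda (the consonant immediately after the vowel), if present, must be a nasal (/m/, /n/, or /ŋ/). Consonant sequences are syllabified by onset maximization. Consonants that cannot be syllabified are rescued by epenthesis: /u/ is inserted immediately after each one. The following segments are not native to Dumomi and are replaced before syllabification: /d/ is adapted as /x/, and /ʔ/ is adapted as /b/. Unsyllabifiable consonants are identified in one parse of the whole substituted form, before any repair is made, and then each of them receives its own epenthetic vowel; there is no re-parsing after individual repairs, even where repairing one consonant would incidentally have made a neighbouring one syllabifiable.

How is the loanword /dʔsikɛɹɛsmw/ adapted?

xubusikɛɹɛsumuwu

Substitution: /d/ → /x/, /ʔ/ → /b/, giving /xbsikɛɹɛsmw/.
Under (C)V(N), the unsyllabifiable consonants are /x/, /b/, /s/, /m/, /w/ (only a nasal (/m/, /n/, or /ŋ/) is licensed in coda position; onsets are limited to one consonant).
Inserting the epenthetic vowel yields /x/ → /xu/, /b/ → /bu/, /s/ → /su/, /m/ → /mu/, /w/ → /wu/.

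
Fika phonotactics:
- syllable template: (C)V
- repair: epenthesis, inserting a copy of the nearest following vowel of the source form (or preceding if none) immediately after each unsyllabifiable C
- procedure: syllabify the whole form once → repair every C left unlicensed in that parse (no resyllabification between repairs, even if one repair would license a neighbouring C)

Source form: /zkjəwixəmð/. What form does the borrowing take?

zəkəjəwixəməðə

Syllabifying with onset maximization leaves /z/, /k/, /m/, /ð/ stranded (no codas are permitted; onsets are limited to one consonant).
Epenthesis after each stranded consonant: /z/ → /zə/, /k/ → /kə/, /m/ → /mə/, /ð/ → /ðə/.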